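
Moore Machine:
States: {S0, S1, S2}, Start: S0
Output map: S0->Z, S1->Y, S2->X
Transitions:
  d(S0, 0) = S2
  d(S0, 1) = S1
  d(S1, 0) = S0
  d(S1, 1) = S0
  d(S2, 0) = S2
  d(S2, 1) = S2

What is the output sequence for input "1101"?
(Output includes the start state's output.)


Start: S0 (output Z)
  --1--> S1 (output Y)
  --1--> S0 (output Z)
  --0--> S2 (output X)
  --1--> S2 (output X)

"ZYZXX"


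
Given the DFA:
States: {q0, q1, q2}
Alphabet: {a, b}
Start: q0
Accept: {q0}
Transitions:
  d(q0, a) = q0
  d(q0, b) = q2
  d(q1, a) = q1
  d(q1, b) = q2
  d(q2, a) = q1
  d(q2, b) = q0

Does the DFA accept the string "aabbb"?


Trace: q0 -> q0 -> q0 -> q2 -> q0 -> q2
Final state: q2
Accept states: {q0}

No, rejected (final state q2 is not an accept state)


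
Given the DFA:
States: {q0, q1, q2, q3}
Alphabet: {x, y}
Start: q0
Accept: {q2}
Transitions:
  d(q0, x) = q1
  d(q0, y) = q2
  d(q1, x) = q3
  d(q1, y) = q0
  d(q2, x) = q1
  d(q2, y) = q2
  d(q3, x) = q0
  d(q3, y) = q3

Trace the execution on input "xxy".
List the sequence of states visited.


Input: xxy
d(q0, x) = q1
d(q1, x) = q3
d(q3, y) = q3


q0 -> q1 -> q3 -> q3


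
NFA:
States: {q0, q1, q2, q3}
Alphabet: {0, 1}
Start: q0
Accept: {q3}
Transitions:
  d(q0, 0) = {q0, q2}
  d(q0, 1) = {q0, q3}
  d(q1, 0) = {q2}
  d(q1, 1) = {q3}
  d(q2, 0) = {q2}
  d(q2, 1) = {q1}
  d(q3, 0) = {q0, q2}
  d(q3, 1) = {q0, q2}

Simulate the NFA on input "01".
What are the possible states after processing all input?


Start: {q0}
  --0--> {q0, q2}
  --1--> {q0, q1, q3}

{q0, q1, q3}


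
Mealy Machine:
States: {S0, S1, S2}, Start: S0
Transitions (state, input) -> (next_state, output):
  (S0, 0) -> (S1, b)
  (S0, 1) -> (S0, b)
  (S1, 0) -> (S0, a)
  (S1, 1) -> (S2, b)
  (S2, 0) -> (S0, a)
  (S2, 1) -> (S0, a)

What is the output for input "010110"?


Step-by-step:
  (S0, 0) -> (S1, b)
  (S1, 1) -> (S2, b)
  (S2, 0) -> (S0, a)
  (S0, 1) -> (S0, b)
  (S0, 1) -> (S0, b)
  (S0, 0) -> (S1, b)

"bbabbb"


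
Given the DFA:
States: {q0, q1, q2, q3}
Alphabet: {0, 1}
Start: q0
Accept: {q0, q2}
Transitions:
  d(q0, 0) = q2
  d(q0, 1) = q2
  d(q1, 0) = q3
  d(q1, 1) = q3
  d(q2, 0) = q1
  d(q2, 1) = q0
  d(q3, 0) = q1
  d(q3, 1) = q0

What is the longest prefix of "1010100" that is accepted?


Run the DFA, marking each prefix where the state is accepting:
  "" -> q0 [accept]
  "1" -> q2 [accept]
  "10" -> q1 [reject]
  "101" -> q3 [reject]
  "1010" -> q1 [reject]
  "10101" -> q3 [reject]
  "101010" -> q1 [reject]
  "1010100" -> q3 [reject]

"1"


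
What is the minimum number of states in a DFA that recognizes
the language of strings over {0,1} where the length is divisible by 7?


States track (length) mod 7.
Need 7 states: one per remainder 0..6; accept = remainder 0.

7


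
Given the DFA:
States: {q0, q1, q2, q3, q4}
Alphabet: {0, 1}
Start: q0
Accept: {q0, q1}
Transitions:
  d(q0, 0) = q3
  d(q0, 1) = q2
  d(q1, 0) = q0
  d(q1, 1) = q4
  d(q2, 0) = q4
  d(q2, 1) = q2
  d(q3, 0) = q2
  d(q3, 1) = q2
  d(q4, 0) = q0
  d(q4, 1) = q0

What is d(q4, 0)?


Looking up transition d(q4, 0)

q0


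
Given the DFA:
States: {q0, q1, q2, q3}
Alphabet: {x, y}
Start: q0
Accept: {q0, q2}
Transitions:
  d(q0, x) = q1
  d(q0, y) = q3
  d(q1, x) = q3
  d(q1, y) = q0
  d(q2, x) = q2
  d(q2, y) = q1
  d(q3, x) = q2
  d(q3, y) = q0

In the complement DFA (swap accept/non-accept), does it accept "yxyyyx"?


Trace: q0 -> q3 -> q2 -> q1 -> q0 -> q3 -> q2
Final: q2
Original accept: {q0, q2}
Complement: q2 is in original accept

No, complement rejects (original accepts)


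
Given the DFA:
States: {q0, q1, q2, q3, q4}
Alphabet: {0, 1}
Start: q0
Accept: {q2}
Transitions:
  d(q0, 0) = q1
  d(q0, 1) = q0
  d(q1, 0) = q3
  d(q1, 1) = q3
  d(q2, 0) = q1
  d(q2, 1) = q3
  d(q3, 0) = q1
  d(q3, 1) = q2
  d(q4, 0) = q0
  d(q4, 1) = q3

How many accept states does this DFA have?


Accept states listed: {q2}
Counting: q2(1)

1


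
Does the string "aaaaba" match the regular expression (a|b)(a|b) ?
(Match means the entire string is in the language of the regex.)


|string| = 6; first = 'a'; last = 'a'

No, "aaaaba" does not match (a|b)(a|b)


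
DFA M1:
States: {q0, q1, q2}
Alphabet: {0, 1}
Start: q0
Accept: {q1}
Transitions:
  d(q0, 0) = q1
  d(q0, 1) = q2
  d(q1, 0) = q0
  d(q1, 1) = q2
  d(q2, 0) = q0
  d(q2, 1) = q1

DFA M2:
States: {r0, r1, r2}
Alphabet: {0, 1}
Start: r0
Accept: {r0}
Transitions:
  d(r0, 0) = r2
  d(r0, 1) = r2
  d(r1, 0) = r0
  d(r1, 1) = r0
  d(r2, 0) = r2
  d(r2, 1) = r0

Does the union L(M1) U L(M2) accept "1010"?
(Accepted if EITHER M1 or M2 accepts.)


M1: final=q0 accepted=False
M2: final=r2 accepted=False

No, union rejects (neither accepts)


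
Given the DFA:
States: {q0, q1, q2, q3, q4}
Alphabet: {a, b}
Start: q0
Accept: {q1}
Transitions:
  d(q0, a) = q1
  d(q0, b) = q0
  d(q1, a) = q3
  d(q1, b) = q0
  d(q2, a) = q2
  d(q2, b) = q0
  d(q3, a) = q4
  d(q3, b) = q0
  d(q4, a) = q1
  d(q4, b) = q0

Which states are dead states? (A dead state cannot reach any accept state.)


Forward reachability from each state:
  q0 -> reaches accept state q1 (live)
  q1 -> reaches accept state q1 (live)
  q2 -> reaches accept state q1 (live)
  q3 -> reaches accept state q1 (live)
  q4 -> reaches accept state q1 (live)

None (all states can reach an accept state)


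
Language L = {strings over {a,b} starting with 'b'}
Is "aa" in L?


first symbol = 'a'

No, "aa" is not in L


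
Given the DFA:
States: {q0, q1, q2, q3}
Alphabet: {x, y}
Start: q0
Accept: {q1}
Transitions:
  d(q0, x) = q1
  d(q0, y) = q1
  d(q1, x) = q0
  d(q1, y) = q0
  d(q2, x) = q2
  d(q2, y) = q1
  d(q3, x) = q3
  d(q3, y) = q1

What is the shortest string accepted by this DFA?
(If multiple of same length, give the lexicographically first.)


BFS by string length (lex-first path to each state shown):
  len 0: q0<-""
  len 1: q1<-"x"
Found accept state at length 1.

"x"


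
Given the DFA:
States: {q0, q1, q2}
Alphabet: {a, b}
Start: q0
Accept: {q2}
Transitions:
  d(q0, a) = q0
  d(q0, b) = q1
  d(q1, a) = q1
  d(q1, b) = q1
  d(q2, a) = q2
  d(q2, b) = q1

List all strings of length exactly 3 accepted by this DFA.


All strings of length 3: 8 total
Accepted: 0

None


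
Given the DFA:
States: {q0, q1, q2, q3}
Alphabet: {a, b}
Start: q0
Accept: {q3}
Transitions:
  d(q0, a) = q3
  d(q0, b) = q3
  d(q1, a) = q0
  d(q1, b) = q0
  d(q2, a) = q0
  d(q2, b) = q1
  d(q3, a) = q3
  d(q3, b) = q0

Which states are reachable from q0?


BFS from q0:
  layer 0: {q0}
  layer 1: {q3}

{q0, q3}


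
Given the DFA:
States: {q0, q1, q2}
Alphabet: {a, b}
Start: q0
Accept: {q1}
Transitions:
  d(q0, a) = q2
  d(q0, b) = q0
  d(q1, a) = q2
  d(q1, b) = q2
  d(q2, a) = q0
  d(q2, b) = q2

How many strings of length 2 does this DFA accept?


Enumerating all length-2 strings:
  "aa" -> q0 [reject]
  "ab" -> q2 [reject]
  "ba" -> q2 [reject]
  "bb" -> q0 [reject]

0 out of 4


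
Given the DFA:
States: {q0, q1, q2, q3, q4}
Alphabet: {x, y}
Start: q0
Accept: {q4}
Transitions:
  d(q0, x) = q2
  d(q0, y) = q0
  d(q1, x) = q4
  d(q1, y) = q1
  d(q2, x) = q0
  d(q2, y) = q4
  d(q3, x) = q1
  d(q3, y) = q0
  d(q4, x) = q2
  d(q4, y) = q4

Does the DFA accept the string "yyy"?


Trace: q0 -> q0 -> q0 -> q0
Final state: q0
Accept states: {q4}

No, rejected (final state q0 is not an accept state)


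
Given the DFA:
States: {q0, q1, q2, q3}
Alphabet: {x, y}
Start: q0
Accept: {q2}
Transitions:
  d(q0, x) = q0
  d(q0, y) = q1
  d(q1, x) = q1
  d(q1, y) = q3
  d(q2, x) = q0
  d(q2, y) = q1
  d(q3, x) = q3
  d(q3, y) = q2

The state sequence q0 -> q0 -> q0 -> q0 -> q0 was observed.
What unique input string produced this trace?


Trace back each transition to find the symbol:
  q0 --[x]--> q0
  q0 --[x]--> q0
  q0 --[x]--> q0
  q0 --[x]--> q0

"xxxx"


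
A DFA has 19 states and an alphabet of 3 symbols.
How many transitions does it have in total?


Each state has exactly one transition per symbol.
19 * 3 = 57

57


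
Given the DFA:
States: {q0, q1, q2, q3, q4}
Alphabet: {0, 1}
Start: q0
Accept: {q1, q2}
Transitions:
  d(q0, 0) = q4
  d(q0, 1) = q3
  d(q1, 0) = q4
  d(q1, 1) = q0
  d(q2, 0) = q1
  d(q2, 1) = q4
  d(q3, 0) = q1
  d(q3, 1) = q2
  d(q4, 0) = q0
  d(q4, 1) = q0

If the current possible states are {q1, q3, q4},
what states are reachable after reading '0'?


Apply transition on '0' from each current state:
  d(q1, 0) = q4
  d(q3, 0) = q1
  d(q4, 0) = q0

{q0, q1, q4}


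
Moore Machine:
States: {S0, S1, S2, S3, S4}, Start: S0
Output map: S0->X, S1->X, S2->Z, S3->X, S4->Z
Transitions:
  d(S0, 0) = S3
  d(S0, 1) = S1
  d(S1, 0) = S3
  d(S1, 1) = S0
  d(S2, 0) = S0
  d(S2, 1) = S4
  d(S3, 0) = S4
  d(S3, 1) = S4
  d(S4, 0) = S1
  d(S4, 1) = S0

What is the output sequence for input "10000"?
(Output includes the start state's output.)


Start: S0 (output X)
  --1--> S1 (output X)
  --0--> S3 (output X)
  --0--> S4 (output Z)
  --0--> S1 (output X)
  --0--> S3 (output X)

"XXXZXX"


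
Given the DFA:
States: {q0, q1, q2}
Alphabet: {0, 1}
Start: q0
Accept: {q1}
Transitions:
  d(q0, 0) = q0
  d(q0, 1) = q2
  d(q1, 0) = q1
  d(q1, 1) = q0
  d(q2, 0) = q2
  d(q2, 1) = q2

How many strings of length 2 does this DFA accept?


Enumerating all length-2 strings:
  "00" -> q0 [reject]
  "01" -> q2 [reject]
  "10" -> q2 [reject]
  "11" -> q2 [reject]

0 out of 4


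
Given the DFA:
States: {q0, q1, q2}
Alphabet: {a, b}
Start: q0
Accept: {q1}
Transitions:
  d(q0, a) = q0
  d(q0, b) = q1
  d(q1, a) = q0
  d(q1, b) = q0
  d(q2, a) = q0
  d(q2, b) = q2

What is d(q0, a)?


Looking up transition d(q0, a)

q0


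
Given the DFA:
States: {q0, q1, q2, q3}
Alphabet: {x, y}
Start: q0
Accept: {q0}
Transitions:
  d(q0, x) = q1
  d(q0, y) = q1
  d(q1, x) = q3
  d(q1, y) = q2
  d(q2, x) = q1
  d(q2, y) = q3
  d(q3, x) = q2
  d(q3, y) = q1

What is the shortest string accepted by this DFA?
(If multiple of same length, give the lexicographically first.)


BFS by string length (lex-first path to each state shown):
  len 0: q0<-""
Found accept state at length 0.

"" (empty string)


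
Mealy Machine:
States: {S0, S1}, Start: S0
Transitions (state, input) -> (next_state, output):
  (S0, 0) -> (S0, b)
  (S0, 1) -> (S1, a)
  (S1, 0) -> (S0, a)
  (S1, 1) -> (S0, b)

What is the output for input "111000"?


Step-by-step:
  (S0, 1) -> (S1, a)
  (S1, 1) -> (S0, b)
  (S0, 1) -> (S1, a)
  (S1, 0) -> (S0, a)
  (S0, 0) -> (S0, b)
  (S0, 0) -> (S0, b)

"abaabb"


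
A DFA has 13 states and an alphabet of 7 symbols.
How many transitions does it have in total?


Each state has exactly one transition per symbol.
13 * 7 = 91

91


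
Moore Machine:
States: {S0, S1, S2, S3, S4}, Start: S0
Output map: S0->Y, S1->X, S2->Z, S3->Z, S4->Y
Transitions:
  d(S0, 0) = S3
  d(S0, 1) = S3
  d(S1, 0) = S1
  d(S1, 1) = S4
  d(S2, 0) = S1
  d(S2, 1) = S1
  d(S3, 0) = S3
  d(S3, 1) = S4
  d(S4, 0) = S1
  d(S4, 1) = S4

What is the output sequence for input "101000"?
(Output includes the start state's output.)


Start: S0 (output Y)
  --1--> S3 (output Z)
  --0--> S3 (output Z)
  --1--> S4 (output Y)
  --0--> S1 (output X)
  --0--> S1 (output X)
  --0--> S1 (output X)

"YZZYXXX"


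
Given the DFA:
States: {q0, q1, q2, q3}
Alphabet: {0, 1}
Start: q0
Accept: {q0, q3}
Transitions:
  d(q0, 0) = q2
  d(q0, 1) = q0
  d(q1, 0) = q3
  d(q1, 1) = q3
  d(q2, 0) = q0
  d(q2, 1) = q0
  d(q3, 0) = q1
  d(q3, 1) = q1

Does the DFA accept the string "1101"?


Trace: q0 -> q0 -> q0 -> q2 -> q0
Final state: q0
Accept states: {q0, q3}

Yes, accepted (final state q0 is an accept state)


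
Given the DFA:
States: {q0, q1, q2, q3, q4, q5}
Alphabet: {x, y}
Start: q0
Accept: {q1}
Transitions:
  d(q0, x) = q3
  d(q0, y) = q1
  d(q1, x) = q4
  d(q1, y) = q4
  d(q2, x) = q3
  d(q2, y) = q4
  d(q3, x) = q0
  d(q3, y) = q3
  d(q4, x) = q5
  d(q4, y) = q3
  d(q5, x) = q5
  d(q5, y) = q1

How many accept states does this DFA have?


Accept states listed: {q1}
Counting: q1(1)

1


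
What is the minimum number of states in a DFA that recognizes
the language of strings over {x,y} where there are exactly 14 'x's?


States: count = 0, 1, ..., 14 (that's 15 states), plus a dead state for count > 14.
Total: 15 + 1 = 16. Accept = count-14 state.

16


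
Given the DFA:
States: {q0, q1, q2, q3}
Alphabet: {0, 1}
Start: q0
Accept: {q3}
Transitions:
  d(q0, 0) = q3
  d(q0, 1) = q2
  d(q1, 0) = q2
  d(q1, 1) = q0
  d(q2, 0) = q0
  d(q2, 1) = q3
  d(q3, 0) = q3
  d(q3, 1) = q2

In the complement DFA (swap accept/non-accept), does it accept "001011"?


Trace: q0 -> q3 -> q3 -> q2 -> q0 -> q2 -> q3
Final: q3
Original accept: {q3}
Complement: q3 is in original accept

No, complement rejects (original accepts)


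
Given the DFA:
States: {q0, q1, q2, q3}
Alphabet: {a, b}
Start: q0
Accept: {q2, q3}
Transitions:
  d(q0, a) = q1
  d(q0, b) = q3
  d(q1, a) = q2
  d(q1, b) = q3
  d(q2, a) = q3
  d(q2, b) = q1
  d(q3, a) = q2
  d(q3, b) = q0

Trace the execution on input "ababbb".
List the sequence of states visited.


Input: ababbb
d(q0, a) = q1
d(q1, b) = q3
d(q3, a) = q2
d(q2, b) = q1
d(q1, b) = q3
d(q3, b) = q0


q0 -> q1 -> q3 -> q2 -> q1 -> q3 -> q0


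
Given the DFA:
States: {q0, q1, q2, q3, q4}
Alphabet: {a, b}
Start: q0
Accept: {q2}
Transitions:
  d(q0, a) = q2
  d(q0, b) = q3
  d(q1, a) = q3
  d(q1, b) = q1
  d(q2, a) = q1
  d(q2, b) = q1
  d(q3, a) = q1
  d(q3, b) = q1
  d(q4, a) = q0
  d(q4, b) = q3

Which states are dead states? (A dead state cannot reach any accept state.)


Forward reachability from each state:
  q0 -> reaches accept state q2 (live)
  q1 -> reaches {q1, q3}, no accept state (dead)
  q2 -> reaches accept state q2 (live)
  q3 -> reaches {q1, q3}, no accept state (dead)
  q4 -> reaches accept state q2 (live)

{q1, q3}


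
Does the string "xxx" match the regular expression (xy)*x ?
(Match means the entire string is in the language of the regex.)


|string| = 3; first = 'x'; last = 'x'

No, "xxx" does not match (xy)*x


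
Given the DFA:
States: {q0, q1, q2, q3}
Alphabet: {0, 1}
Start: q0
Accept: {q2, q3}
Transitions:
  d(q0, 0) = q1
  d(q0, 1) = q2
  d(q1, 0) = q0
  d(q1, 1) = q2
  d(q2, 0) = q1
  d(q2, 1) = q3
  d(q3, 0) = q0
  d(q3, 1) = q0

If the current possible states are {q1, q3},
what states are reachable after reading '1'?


Apply transition on '1' from each current state:
  d(q1, 1) = q2
  d(q3, 1) = q0

{q0, q2}


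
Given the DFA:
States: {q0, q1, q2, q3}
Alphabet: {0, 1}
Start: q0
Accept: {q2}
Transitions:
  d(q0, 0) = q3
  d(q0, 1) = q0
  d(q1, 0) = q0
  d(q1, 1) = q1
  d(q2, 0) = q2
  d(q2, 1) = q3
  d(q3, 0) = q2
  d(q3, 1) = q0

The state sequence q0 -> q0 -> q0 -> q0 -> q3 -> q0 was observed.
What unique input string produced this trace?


Trace back each transition to find the symbol:
  q0 --[1]--> q0
  q0 --[1]--> q0
  q0 --[1]--> q0
  q0 --[0]--> q3
  q3 --[1]--> q0

"11101"


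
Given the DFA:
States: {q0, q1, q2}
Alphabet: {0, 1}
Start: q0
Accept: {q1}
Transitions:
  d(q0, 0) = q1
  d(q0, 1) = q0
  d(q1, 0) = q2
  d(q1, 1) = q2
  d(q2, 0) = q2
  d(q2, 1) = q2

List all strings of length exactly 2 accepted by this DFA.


All strings of length 2: 4 total
Accepted: 1

"10"


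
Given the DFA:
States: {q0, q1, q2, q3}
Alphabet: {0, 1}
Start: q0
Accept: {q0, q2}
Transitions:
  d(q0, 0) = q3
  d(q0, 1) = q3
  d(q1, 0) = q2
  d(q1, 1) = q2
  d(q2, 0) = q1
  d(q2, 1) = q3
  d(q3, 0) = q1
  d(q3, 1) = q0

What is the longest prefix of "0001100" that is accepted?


Run the DFA, marking each prefix where the state is accepting:
  "" -> q0 [accept]
  "0" -> q3 [reject]
  "00" -> q1 [reject]
  "000" -> q2 [accept]
  "0001" -> q3 [reject]
  "00011" -> q0 [accept]
  "000110" -> q3 [reject]
  "0001100" -> q1 [reject]

"00011"


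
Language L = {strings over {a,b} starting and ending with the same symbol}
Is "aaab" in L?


first = 'a', last = 'b'

No, "aaab" is not in L


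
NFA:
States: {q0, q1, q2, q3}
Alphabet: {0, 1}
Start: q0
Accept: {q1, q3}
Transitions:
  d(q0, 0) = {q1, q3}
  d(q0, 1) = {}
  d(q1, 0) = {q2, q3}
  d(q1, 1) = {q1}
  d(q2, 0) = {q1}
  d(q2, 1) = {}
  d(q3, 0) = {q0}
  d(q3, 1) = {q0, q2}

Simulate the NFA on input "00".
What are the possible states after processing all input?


Start: {q0}
  --0--> {q1, q3}
  --0--> {q0, q2, q3}

{q0, q2, q3}


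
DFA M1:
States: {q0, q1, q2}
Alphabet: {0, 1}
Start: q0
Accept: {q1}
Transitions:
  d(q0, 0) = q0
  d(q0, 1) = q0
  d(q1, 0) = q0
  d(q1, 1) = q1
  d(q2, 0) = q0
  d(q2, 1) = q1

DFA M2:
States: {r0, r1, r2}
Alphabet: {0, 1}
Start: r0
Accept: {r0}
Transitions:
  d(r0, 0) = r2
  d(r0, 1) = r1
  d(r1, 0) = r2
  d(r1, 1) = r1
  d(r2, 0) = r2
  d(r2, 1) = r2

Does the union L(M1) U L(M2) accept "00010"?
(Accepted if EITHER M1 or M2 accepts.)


M1: final=q0 accepted=False
M2: final=r2 accepted=False

No, union rejects (neither accepts)


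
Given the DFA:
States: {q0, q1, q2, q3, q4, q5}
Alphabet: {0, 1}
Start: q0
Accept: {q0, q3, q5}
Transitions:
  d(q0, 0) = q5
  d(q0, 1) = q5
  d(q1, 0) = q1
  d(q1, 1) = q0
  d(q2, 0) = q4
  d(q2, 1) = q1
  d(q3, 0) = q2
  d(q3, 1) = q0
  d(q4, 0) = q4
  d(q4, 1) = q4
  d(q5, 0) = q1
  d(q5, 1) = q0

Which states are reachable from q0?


BFS from q0:
  layer 0: {q0}
  layer 1: {q5}
  layer 2: {q1}

{q0, q1, q5}


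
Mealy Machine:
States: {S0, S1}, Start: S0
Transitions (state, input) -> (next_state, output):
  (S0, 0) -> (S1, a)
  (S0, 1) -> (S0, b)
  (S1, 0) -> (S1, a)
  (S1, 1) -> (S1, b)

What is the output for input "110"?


Step-by-step:
  (S0, 1) -> (S0, b)
  (S0, 1) -> (S0, b)
  (S0, 0) -> (S1, a)

"bba"


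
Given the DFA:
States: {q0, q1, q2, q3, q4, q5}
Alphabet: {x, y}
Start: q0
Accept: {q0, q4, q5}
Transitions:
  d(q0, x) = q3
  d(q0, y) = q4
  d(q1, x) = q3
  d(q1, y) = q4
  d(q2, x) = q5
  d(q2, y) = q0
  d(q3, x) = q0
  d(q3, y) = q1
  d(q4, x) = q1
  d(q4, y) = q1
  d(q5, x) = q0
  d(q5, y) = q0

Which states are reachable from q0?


BFS from q0:
  layer 0: {q0}
  layer 1: {q3, q4}
  layer 2: {q1}

{q0, q1, q3, q4}


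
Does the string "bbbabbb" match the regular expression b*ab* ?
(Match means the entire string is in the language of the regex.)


|string| = 7; first = 'b'; last = 'b'

Yes, "bbbabbb" matches b*ab*


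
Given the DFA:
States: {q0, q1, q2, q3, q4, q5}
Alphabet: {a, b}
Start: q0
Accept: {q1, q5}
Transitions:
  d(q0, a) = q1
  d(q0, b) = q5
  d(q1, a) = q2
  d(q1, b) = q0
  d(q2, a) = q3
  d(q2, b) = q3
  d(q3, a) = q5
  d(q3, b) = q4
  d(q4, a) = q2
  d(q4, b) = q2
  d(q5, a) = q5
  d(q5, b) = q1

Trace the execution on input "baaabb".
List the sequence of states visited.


Input: baaabb
d(q0, b) = q5
d(q5, a) = q5
d(q5, a) = q5
d(q5, a) = q5
d(q5, b) = q1
d(q1, b) = q0


q0 -> q5 -> q5 -> q5 -> q5 -> q1 -> q0


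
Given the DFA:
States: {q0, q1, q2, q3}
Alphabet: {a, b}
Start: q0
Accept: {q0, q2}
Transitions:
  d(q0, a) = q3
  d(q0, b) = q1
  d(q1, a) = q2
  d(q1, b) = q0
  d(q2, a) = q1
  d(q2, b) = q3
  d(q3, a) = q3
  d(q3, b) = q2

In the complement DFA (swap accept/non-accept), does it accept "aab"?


Trace: q0 -> q3 -> q3 -> q2
Final: q2
Original accept: {q0, q2}
Complement: q2 is in original accept

No, complement rejects (original accepts)


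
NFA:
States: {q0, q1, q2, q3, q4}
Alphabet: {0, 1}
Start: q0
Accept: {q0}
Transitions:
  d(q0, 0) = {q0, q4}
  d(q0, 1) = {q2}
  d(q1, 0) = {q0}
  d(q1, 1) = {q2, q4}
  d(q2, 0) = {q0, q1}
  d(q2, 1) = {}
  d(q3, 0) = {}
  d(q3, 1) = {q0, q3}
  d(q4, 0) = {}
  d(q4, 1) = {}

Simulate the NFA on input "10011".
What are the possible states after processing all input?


Start: {q0}
  --1--> {q2}
  --0--> {q0, q1}
  --0--> {q0, q4}
  --1--> {q2}
  --1--> {}

{} (empty set, no valid transitions)


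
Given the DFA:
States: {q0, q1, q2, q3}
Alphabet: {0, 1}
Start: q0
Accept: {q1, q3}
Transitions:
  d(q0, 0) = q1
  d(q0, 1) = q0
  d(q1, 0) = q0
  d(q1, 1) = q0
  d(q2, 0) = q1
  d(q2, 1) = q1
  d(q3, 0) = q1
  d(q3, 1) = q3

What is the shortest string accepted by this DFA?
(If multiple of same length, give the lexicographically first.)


BFS by string length (lex-first path to each state shown):
  len 0: q0<-""
  len 1: q0<-"1", q1<-"0"
Found accept state at length 1.

"0"


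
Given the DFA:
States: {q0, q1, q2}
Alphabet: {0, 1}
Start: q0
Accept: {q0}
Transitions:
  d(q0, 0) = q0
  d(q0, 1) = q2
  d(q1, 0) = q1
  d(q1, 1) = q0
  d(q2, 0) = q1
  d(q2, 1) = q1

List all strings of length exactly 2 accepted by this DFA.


All strings of length 2: 4 total
Accepted: 1

"00"


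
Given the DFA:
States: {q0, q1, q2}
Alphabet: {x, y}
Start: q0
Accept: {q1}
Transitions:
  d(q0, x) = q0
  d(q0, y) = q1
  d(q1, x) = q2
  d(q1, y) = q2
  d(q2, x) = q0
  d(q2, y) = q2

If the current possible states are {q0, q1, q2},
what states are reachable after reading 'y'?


Apply transition on 'y' from each current state:
  d(q0, y) = q1
  d(q1, y) = q2
  d(q2, y) = q2

{q1, q2}


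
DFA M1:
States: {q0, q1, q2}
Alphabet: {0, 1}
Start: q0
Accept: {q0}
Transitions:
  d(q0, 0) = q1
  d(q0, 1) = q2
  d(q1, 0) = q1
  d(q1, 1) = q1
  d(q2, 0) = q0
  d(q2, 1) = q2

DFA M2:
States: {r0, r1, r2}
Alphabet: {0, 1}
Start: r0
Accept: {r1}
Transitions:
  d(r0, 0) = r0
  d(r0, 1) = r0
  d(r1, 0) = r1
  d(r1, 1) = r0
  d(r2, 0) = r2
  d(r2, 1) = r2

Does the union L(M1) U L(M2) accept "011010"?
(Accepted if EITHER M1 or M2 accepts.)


M1: final=q1 accepted=False
M2: final=r0 accepted=False

No, union rejects (neither accepts)


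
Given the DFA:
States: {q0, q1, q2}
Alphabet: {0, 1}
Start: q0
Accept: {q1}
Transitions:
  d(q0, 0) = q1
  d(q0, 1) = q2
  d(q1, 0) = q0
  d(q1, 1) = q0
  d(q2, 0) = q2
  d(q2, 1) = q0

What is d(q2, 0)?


Looking up transition d(q2, 0)

q2


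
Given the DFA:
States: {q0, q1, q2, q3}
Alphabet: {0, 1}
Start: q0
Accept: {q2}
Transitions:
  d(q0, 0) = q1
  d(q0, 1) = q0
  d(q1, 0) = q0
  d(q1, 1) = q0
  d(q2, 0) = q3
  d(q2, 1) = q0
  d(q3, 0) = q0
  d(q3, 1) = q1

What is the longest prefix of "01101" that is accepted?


Run the DFA, marking each prefix where the state is accepting:
  "" -> q0 [reject]
  "0" -> q1 [reject]
  "01" -> q0 [reject]
  "011" -> q0 [reject]
  "0110" -> q1 [reject]
  "01101" -> q0 [reject]

No prefix is accepted


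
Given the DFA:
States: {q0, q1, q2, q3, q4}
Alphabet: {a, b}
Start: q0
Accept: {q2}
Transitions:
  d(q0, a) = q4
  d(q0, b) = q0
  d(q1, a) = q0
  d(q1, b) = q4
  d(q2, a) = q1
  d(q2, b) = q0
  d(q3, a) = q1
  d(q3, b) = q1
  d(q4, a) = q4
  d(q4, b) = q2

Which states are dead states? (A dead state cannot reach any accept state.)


Forward reachability from each state:
  q0 -> reaches accept state q2 (live)
  q1 -> reaches accept state q2 (live)
  q2 -> reaches accept state q2 (live)
  q3 -> reaches accept state q2 (live)
  q4 -> reaches accept state q2 (live)

None (all states can reach an accept state)


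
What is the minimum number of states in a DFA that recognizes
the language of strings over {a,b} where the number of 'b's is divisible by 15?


States track (count of 'b') mod 15.
Need 15 states: one per remainder 0..14; accept = remainder 0.

15


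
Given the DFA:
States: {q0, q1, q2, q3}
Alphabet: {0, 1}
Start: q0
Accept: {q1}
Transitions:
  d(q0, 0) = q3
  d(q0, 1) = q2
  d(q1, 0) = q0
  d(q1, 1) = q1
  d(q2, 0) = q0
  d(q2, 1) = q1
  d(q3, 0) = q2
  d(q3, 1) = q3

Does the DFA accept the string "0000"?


Trace: q0 -> q3 -> q2 -> q0 -> q3
Final state: q3
Accept states: {q1}

No, rejected (final state q3 is not an accept state)


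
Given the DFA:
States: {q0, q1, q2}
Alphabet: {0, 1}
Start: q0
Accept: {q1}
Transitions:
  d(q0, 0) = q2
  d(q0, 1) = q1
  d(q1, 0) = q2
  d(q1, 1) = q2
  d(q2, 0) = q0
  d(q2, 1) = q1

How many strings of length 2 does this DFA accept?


Enumerating all length-2 strings:
  "00" -> q0 [reject]
  "01" -> q1 [accept]
  "10" -> q2 [reject]
  "11" -> q2 [reject]

1 out of 4


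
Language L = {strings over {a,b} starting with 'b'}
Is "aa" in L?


first symbol = 'a'

No, "aa" is not in L


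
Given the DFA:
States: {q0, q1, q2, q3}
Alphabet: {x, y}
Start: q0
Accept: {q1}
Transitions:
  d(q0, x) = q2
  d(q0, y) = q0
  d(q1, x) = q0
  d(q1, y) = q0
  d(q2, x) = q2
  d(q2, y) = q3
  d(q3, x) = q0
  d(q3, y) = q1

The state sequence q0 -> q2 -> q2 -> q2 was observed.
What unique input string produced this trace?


Trace back each transition to find the symbol:
  q0 --[x]--> q2
  q2 --[x]--> q2
  q2 --[x]--> q2

"xxx"


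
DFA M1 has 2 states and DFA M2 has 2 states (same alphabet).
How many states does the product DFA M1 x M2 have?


Product construction pairs every M1 state with every M2 state.
2 * 2 = 4

4


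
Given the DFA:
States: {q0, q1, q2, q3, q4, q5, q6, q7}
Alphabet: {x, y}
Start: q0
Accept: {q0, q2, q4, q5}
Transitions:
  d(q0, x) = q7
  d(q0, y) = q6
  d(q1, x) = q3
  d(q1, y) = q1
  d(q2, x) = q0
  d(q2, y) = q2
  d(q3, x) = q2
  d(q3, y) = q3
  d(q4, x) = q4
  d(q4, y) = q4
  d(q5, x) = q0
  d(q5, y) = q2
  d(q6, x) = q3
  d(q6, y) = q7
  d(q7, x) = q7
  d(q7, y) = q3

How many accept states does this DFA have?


Accept states listed: {q0, q2, q4, q5}
Counting: q0(1) q2(2) q4(3) q5(4)

4


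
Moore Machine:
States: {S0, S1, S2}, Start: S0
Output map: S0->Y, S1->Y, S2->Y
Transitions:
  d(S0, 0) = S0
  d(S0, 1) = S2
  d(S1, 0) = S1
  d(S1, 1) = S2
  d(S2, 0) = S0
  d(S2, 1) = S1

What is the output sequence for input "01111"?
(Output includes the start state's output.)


Start: S0 (output Y)
  --0--> S0 (output Y)
  --1--> S2 (output Y)
  --1--> S1 (output Y)
  --1--> S2 (output Y)
  --1--> S1 (output Y)

"YYYYYY"


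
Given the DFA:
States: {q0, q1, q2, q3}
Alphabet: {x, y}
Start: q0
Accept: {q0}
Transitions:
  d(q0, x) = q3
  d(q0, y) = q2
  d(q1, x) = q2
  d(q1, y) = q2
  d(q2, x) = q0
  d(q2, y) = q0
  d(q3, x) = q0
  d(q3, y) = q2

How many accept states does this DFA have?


Accept states listed: {q0}
Counting: q0(1)

1


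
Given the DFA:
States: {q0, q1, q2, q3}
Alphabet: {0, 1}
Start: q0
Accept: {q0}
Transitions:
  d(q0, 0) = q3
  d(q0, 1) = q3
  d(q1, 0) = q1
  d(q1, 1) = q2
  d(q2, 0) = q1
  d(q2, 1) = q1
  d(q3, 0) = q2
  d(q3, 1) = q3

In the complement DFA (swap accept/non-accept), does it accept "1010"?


Trace: q0 -> q3 -> q2 -> q1 -> q1
Final: q1
Original accept: {q0}
Complement: q1 is not in original accept

Yes, complement accepts (original rejects)


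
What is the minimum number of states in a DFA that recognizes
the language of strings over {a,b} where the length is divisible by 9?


States track (length) mod 9.
Need 9 states: one per remainder 0..8; accept = remainder 0.

9


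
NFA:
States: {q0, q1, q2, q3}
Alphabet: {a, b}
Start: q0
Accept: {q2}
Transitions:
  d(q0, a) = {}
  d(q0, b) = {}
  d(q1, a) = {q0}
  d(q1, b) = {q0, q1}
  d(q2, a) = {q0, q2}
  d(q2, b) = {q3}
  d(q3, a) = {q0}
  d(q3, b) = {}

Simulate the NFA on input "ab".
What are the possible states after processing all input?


Start: {q0}
  --a--> {}
  --b--> {}

{} (empty set, no valid transitions)


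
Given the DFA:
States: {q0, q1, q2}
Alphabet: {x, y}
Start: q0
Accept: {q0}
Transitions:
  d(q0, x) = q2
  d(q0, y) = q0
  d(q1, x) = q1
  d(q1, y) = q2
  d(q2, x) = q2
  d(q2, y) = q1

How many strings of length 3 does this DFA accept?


Enumerating all length-3 strings:
  "xxx" -> q2 [reject]
  "xxy" -> q1 [reject]
  "xyx" -> q1 [reject]
  "xyy" -> q2 [reject]
  "yxx" -> q2 [reject]
  "yxy" -> q1 [reject]
  "yyx" -> q2 [reject]
  "yyy" -> q0 [accept]

1 out of 8


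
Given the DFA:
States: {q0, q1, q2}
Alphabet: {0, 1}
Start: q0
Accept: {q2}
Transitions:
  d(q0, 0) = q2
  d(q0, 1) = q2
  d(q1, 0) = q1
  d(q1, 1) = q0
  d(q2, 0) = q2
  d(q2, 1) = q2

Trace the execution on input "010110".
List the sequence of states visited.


Input: 010110
d(q0, 0) = q2
d(q2, 1) = q2
d(q2, 0) = q2
d(q2, 1) = q2
d(q2, 1) = q2
d(q2, 0) = q2


q0 -> q2 -> q2 -> q2 -> q2 -> q2 -> q2


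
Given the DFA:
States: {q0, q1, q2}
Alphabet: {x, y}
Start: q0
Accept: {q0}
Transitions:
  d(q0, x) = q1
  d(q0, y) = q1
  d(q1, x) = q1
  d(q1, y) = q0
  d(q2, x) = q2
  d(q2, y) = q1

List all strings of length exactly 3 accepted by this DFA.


All strings of length 3: 8 total
Accepted: 2

"xxy", "yxy"


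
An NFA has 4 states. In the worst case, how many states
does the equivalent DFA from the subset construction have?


Subset construction: one DFA state per subset of NFA states.
2^4 = 16

16


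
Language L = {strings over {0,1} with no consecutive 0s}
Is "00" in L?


'00' occurs at index 0

No, "00" is not in L


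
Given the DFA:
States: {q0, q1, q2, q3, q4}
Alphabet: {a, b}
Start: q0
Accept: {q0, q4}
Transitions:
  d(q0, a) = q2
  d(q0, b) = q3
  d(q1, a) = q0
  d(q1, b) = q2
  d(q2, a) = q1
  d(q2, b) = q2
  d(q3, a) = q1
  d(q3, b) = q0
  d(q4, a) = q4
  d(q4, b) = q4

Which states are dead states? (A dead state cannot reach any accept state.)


Forward reachability from each state:
  q0 -> reaches accept state q0 (live)
  q1 -> reaches accept state q0 (live)
  q2 -> reaches accept state q0 (live)
  q3 -> reaches accept state q0 (live)
  q4 -> reaches accept state q4 (live)

None (all states can reach an accept state)


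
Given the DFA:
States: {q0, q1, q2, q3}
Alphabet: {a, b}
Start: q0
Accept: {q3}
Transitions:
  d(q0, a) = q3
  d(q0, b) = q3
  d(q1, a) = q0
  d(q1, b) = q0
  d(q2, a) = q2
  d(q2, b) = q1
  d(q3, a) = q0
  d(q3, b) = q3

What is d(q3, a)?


Looking up transition d(q3, a)

q0


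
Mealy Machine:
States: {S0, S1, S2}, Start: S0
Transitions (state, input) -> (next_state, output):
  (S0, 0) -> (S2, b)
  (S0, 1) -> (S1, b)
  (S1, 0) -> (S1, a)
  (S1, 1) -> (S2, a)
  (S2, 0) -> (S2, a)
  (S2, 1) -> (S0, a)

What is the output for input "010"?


Step-by-step:
  (S0, 0) -> (S2, b)
  (S2, 1) -> (S0, a)
  (S0, 0) -> (S2, b)

"bab"


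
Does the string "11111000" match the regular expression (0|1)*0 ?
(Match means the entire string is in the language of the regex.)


|string| = 8; first = '1'; last = '0'

Yes, "11111000" matches (0|1)*0


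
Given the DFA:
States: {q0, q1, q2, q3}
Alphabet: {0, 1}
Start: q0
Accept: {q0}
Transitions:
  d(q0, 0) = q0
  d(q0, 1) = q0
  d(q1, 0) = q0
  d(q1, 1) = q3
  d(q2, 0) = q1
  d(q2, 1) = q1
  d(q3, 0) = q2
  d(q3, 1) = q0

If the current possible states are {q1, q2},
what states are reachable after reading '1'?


Apply transition on '1' from each current state:
  d(q1, 1) = q3
  d(q2, 1) = q1

{q1, q3}


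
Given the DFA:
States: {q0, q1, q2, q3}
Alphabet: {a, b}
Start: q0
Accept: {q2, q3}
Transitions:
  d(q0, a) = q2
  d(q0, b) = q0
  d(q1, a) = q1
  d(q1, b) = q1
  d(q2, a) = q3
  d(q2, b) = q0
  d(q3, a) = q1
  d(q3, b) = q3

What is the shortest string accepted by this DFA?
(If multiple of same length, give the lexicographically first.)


BFS by string length (lex-first path to each state shown):
  len 0: q0<-""
  len 1: q0<-"b", q2<-"a"
Found accept state at length 1.

"a"


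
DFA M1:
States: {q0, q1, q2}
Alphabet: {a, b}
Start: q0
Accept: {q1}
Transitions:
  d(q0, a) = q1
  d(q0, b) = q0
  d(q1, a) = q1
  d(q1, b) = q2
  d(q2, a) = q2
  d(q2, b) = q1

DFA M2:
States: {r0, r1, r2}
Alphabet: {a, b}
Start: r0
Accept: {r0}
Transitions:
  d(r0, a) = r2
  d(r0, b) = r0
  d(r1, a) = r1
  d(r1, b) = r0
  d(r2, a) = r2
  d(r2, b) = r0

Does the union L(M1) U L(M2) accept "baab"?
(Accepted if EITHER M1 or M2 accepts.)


M1: final=q2 accepted=False
M2: final=r0 accepted=True

Yes, union accepts


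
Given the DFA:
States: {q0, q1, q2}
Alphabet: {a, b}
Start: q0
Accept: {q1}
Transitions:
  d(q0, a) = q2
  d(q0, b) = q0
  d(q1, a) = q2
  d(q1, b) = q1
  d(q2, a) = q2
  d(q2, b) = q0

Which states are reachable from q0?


BFS from q0:
  layer 0: {q0}
  layer 1: {q2}

{q0, q2}


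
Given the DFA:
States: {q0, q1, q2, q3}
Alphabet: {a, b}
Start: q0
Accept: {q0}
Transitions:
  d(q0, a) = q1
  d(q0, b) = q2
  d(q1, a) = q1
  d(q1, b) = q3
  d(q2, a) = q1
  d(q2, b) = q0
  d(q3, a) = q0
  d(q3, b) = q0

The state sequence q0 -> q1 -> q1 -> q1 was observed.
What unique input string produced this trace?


Trace back each transition to find the symbol:
  q0 --[a]--> q1
  q1 --[a]--> q1
  q1 --[a]--> q1

"aaa"


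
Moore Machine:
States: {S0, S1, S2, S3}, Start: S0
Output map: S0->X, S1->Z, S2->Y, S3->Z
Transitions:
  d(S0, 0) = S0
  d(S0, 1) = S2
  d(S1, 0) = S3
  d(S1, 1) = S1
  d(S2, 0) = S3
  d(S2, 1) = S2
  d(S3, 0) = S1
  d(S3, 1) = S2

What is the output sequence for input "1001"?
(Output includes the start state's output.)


Start: S0 (output X)
  --1--> S2 (output Y)
  --0--> S3 (output Z)
  --0--> S1 (output Z)
  --1--> S1 (output Z)

"XYZZZ"


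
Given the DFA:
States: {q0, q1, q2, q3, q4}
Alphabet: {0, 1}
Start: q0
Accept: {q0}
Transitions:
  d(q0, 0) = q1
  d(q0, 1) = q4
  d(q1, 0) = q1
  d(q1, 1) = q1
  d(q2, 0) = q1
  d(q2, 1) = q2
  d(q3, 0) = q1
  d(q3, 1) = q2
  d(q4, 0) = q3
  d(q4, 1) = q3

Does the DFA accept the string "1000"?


Trace: q0 -> q4 -> q3 -> q1 -> q1
Final state: q1
Accept states: {q0}

No, rejected (final state q1 is not an accept state)


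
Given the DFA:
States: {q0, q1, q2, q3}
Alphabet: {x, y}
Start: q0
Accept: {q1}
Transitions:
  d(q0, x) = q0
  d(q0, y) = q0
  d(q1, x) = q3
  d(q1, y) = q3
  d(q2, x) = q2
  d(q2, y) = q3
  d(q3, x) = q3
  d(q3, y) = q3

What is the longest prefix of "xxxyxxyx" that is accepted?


Run the DFA, marking each prefix where the state is accepting:
  "" -> q0 [reject]
  "x" -> q0 [reject]
  "xx" -> q0 [reject]
  "xxx" -> q0 [reject]
  "xxxy" -> q0 [reject]
  "xxxyx" -> q0 [reject]
  "xxxyxx" -> q0 [reject]
  "xxxyxxy" -> q0 [reject]
  "xxxyxxyx" -> q0 [reject]

No prefix is accepted


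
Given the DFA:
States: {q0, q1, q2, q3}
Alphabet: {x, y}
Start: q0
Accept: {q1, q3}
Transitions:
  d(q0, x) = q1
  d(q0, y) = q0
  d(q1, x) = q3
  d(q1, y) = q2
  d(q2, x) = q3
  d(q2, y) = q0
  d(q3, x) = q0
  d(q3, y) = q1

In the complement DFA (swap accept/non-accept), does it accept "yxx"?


Trace: q0 -> q0 -> q1 -> q3
Final: q3
Original accept: {q1, q3}
Complement: q3 is in original accept

No, complement rejects (original accepts)


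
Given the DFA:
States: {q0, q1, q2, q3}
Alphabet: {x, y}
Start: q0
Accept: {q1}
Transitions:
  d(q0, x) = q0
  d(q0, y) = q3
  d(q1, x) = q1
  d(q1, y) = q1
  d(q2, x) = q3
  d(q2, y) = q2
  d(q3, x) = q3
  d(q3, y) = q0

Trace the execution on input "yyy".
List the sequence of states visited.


Input: yyy
d(q0, y) = q3
d(q3, y) = q0
d(q0, y) = q3


q0 -> q3 -> q0 -> q3


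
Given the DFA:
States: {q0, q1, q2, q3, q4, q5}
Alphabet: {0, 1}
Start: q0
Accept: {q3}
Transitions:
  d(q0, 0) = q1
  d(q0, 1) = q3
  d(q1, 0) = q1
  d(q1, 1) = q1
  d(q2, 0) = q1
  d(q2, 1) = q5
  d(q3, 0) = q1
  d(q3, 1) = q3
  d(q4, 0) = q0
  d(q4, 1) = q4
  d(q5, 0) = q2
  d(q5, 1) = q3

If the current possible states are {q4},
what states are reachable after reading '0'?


Apply transition on '0' from each current state:
  d(q4, 0) = q0

{q0}


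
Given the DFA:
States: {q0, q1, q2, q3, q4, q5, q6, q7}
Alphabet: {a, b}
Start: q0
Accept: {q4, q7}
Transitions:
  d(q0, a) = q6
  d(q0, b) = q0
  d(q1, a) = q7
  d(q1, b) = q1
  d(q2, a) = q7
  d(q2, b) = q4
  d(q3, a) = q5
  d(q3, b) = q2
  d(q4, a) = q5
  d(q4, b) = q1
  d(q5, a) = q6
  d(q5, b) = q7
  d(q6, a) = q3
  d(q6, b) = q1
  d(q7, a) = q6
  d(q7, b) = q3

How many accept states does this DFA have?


Accept states listed: {q4, q7}
Counting: q4(1) q7(2)

2


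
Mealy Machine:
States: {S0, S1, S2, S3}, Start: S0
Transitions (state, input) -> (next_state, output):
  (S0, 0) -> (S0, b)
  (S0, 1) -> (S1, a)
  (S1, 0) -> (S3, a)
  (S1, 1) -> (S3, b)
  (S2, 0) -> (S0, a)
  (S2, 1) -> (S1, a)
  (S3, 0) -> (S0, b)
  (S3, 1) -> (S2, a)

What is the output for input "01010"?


Step-by-step:
  (S0, 0) -> (S0, b)
  (S0, 1) -> (S1, a)
  (S1, 0) -> (S3, a)
  (S3, 1) -> (S2, a)
  (S2, 0) -> (S0, a)

"baaaa"


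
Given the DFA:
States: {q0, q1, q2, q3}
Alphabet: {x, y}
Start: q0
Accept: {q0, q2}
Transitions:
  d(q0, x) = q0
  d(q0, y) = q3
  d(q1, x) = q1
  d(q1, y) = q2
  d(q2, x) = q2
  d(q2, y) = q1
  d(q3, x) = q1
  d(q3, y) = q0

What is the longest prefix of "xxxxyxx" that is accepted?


Run the DFA, marking each prefix where the state is accepting:
  "" -> q0 [accept]
  "x" -> q0 [accept]
  "xx" -> q0 [accept]
  "xxx" -> q0 [accept]
  "xxxx" -> q0 [accept]
  "xxxxy" -> q3 [reject]
  "xxxxyx" -> q1 [reject]
  "xxxxyxx" -> q1 [reject]

"xxxx"


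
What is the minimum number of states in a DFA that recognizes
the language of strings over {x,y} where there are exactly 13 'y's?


States: count = 0, 1, ..., 13 (that's 14 states), plus a dead state for count > 13.
Total: 14 + 1 = 15. Accept = count-13 state.

15


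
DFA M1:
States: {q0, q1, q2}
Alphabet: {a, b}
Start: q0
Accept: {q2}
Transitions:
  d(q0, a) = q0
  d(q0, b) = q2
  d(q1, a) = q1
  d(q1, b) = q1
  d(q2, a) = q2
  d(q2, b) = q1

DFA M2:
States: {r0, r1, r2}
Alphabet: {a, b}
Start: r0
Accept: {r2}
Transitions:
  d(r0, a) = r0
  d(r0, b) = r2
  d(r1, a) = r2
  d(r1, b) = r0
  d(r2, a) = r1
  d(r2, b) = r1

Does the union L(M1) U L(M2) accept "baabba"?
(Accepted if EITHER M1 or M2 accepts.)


M1: final=q1 accepted=False
M2: final=r0 accepted=False

No, union rejects (neither accepts)


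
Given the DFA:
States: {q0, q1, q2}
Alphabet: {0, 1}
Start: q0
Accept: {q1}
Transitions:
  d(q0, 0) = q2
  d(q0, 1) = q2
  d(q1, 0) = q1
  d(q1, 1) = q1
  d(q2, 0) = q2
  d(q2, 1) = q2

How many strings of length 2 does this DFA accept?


Enumerating all length-2 strings:
  "00" -> q2 [reject]
  "01" -> q2 [reject]
  "10" -> q2 [reject]
  "11" -> q2 [reject]

0 out of 4


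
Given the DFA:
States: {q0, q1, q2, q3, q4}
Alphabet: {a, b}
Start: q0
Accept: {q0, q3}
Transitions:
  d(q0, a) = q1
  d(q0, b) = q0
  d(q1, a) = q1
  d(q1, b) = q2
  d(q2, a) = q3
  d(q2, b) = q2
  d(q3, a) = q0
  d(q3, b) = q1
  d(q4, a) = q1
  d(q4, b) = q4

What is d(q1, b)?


Looking up transition d(q1, b)

q2


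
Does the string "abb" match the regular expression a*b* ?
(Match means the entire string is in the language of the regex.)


|string| = 3; first = 'a'; last = 'b'

Yes, "abb" matches a*b*


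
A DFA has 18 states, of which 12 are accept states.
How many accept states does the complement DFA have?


Complement swaps accept and non-accept states.
18 - 12 = 6

6


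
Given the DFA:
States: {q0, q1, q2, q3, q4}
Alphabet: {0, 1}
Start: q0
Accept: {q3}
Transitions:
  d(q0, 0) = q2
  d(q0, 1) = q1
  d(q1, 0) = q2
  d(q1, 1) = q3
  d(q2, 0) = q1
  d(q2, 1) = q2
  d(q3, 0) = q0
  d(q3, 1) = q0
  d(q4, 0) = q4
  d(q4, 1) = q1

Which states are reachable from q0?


BFS from q0:
  layer 0: {q0}
  layer 1: {q1, q2}
  layer 2: {q3}

{q0, q1, q2, q3}


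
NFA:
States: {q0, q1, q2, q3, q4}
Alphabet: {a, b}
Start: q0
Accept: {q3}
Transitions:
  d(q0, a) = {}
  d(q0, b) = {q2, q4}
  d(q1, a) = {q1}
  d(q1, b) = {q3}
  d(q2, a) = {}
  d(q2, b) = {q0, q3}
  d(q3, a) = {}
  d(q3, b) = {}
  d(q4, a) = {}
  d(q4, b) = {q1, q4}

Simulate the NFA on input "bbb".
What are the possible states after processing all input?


Start: {q0}
  --b--> {q2, q4}
  --b--> {q0, q1, q3, q4}
  --b--> {q1, q2, q3, q4}

{q1, q2, q3, q4}


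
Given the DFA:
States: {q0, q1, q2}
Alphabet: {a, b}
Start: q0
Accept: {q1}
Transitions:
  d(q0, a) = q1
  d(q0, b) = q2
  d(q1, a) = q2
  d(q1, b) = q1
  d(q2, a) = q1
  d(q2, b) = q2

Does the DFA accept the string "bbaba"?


Trace: q0 -> q2 -> q2 -> q1 -> q1 -> q2
Final state: q2
Accept states: {q1}

No, rejected (final state q2 is not an accept state)


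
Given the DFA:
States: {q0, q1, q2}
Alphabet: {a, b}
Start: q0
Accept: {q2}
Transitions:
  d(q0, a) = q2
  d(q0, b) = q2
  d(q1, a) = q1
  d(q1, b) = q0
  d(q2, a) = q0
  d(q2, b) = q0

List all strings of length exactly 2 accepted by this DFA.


All strings of length 2: 4 total
Accepted: 0

None


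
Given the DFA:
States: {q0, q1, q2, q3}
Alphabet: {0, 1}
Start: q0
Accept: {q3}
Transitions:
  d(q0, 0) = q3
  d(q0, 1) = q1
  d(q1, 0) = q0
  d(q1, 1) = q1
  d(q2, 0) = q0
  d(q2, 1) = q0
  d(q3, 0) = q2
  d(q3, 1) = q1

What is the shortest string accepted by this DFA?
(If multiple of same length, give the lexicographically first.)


BFS by string length (lex-first path to each state shown):
  len 0: q0<-""
  len 1: q1<-"1", q3<-"0"
Found accept state at length 1.

"0"
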